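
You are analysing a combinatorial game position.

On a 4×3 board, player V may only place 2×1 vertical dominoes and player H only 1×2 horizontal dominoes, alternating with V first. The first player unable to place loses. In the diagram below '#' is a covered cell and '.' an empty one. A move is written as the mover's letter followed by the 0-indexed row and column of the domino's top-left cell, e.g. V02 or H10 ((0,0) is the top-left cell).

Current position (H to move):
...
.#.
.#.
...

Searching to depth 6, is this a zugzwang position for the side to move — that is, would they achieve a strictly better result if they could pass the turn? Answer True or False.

zugzwang(.../.#./.#./..., H) = False

[.../.#./.#./...] H move#1: H00:-1/##./.#./.#./...*, H01:-1/.##/.#./.#./..., H30:-1/.../.#./.#./##., H31:-1/.../.#./.#./.##
[##./.#./.#./...] V move#2: V02:+1/###/.##/.#./...*, V10:+1/##./##./##./..., V12:+1/##./.##/.##/..., V20:+1/##./.#./##./#.., V22:+1/##./.#./.##/..#
[###/.##/.#./...] H move#3: H30:-1/###/.##/.#./##.*, H31:-1/###/.##/.#./.##
[###/.##/.#./##.] V move#4: V10:+1/###/###/##./##.*, V22:+1/###/.##/.##/###
[###/###/##./##.] end (terminal -1, H#5); searched .../.#./.#./... to 6
suppose H passes — search the same position with V to move:
pass> [.../.#./.#./...] V move#1: V00:+1/#../##./.#./...*, V02:+1/..#/.##/.#./..., V10:-1/.../##./##./..., V12:-1/.../.##/.##/..., V20:+1/.../.#./##./#.., V22:+1/.../.#./.##/..#
pass> [#../##./.#./...] H move#2: H01:-1/###/##./.#./...*, H30:-1/#../##./.#./##., H31:-1/#../##./.#./.##
pass> [###/##./.#./...] V move#3: V12:-1/###/###/.##/..., V20:+1/###/##./##./#..*, V22:-1/###/##./.##/..#
pass> [###/##./##./#..] H move#4: H31:-1/###/##./##./###*
pass> [###/##./##./###] V move#5: V12:+1/###/###/###/###*
pass> [###/###/###/###] end (terminal -1, H#6); searched .../.#./.#./... to 6
for H: play -1, pass -1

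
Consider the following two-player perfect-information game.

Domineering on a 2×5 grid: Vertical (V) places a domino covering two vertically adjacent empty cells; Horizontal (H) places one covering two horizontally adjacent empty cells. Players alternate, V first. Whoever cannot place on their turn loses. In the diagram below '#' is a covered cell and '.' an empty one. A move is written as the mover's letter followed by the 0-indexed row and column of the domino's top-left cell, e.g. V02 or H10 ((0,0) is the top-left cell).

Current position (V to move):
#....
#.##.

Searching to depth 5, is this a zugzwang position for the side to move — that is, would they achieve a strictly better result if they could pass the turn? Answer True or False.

ply 1, V at #..../#.##. | V01=-1→##.../####.*; V04=-1→#...#/#.###
ply 2, H at ##.../####. | H02=-1→####./####.; H03=+1→##.##/####.*
ply 3: ##.##/####. is terminal -1 (V); from #..../#.##. depth 5
pass branch (H moves first from the same position):
  | ply 1, H at #..../#.##. | H01=-1→###../#.##.*; H02=-1→#.##./#.##.; H03=-1→#..##/#.##.
  | ply 2, V at ###../#.##. | V04=+1→###.#/#.###*
  | ply 3: ###.#/#.### is terminal -1 (H); from #..../#.##. depth 5
V moving scores -1; V passing scores +1

zugzwang(#..../#.##., V) = True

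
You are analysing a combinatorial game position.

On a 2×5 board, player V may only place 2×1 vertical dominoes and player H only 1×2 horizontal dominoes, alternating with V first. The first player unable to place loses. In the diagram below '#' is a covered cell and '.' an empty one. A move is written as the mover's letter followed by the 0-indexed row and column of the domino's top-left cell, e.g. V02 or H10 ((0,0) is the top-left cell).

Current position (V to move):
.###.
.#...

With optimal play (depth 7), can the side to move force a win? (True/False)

V winning at [.###./.#...]: True

[.###./.#...] V move#1: V00:-1/####./##..., V04:+1/.####/.#..#*
[.####/.#..#] H move#2: H12:-1/.####/.####*
[.####/.####] V move#3: V00:+1/#####/#####*
[#####/#####] end (terminal -1, H#4); searched .###./.#... to 7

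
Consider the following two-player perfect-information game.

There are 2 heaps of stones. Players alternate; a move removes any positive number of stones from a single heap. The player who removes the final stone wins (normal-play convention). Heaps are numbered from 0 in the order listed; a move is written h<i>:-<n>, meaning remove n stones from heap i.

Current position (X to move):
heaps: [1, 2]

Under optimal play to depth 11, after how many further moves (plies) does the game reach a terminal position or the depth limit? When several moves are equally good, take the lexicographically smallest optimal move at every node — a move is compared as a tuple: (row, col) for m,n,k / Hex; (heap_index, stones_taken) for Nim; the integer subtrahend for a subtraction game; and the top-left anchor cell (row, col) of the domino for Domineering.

PV length from [(1,2)]: 3 plies

[(1,2)] X move#1: h0:-1:-1/(0,2), h1:-1:+1/(1,1)*, h1:-2:-1/(1,0)
[(1,1)] O move#2: h0:-1:-1/(0,1)*, h1:-1:-1/(1,0)
[(0,1)] X move#3: h1:-1:+1/(0,0)*
[(0,0)] end (terminal -1, O#4); searched (1,2) to 11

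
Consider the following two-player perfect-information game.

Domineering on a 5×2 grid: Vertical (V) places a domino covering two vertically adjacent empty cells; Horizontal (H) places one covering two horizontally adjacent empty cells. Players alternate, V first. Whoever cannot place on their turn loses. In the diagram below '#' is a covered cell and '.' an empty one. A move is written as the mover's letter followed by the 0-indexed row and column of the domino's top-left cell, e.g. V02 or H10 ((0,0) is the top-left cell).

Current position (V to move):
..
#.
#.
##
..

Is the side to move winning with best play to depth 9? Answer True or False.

ply 1, V at ../#./#./##/.. | V01=-1→.#/##/#./##/..*; V11=-1→../##/##/##/..
ply 2, H at .#/##/#./##/.. | H40=+1→.#/##/#./##/##*
ply 3: .#/##/#./##/## is terminal -1 (V); from ../#./#./##/.. depth 9

V winning at [../#./#./##/..]: False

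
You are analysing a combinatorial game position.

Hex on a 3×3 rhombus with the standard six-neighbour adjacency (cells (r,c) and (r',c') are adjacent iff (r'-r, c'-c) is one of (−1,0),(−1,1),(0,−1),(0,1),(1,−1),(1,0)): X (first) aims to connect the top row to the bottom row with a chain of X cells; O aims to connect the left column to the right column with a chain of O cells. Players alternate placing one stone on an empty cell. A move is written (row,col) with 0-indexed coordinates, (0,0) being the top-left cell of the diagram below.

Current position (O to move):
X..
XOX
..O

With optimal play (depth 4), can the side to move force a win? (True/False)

ply 1, O at X../XOX/..O | (0,1)=-1→XO./XOX/..O; (0,2)=-1→X.O/XOX/..O; (2,0)=+1→X../XOX/O.O*; (2,1)=-1→X../XOX/.OO
ply 2, X at X../XOX/O.O | (0,1)=-1→XX./XOX/O.O*; (0,2)=-1→X.X/XOX/O.O; (2,1)=-1→X../XOX/OXO
ply 3, O at XX./XOX/O.O | (0,2)=+1→XXO/XOX/O.O*; (2,1)=+1→XX./XOX/OOO
ply 4: XXO/XOX/O.O is terminal -1 (X); from X../XOX/..O depth 4

O winning at [X../XOX/..O]: True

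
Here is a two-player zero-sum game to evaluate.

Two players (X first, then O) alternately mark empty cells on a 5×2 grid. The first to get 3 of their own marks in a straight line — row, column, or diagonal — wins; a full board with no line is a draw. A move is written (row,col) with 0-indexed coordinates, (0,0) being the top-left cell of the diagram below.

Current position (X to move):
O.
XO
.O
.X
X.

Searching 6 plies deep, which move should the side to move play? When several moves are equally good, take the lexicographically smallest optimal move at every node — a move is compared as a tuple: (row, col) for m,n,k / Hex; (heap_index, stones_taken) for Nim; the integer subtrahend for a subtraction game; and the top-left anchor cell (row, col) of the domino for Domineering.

X's best at [O./XO/.O/.X/X.]: (0,1)

ply 1, X at O./XO/.O/.X/X. | (0,1)=+0→OX/XO/.O/.X/X.*; (2,0)=-1→O./XO/XO/.X/X.; (3,0)=-1→O./XO/.O/XX/X.; (4,1)=-1→O./XO/.O/.X/XX
ply 2, O at OX/XO/.O/.X/X. | (2,0)=+0→OX/XO/OO/.X/X.*; (3,0)=+0→OX/XO/.O/OX/X.; (4,1)=+0→OX/XO/.O/.X/XO
ply 3, X at OX/XO/OO/.X/X. | (3,0)=+0→OX/XO/OO/XX/X.*; (4,1)=+0→OX/XO/OO/.X/XX
ply 4, O at OX/XO/OO/XX/X. | (4,1)=+0→OX/XO/OO/XX/XO*
ply 5: OX/XO/OO/XX/XO is terminal +0 (X); from O./XO/.O/.X/X. depth 6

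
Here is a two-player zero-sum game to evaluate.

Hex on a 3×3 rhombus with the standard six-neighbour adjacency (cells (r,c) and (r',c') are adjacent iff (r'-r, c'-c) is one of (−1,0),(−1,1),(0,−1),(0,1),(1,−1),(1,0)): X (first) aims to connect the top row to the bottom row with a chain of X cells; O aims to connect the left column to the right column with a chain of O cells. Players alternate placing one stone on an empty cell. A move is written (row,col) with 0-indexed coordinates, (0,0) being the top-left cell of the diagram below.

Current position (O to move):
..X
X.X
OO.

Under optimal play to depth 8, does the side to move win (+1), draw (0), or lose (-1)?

ply 1, O at ..X/X.X/OO. | (0,0)=-1→O.X/X.X/OO.; (0,1)=-1→.OX/X.X/OO.; (1,1)=-1→..X/XOX/OO.; (2,2)=+1→..X/X.X/OOO*
ply 2: ..X/X.X/OOO is terminal -1 (X); from ..X/X.X/OO. depth 8

value(..X/X.X/OO., O) = +1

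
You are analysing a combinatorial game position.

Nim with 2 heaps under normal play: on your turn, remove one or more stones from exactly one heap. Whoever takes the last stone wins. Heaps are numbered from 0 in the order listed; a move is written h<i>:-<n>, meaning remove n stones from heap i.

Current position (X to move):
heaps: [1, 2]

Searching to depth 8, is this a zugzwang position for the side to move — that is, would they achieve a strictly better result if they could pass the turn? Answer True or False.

ply 1, X at (1,2) | h0:-1=-1→(0,2); h1:-1=+1→(1,1)*; h1:-2=-1→(1,0)
ply 2, O at (1,1) | h0:-1=-1→(0,1)*; h1:-1=-1→(1,0)
ply 3, X at (0,1) | h1:-1=+1→(0,0)*
ply 4: (0,0) is terminal -1 (O); from (1,2) depth 8
suppose X passes — search the same position with O to move:
pass> ply 1, O at (1,2) | h0:-1=-1→(0,2); h1:-1=+1→(1,1)*; h1:-2=-1→(1,0)
pass> ply 2, X at (1,1) | h0:-1=-1→(0,1)*; h1:-1=-1→(1,0)
pass> ply 3, O at (0,1) | h1:-1=+1→(0,0)*
pass> ply 4: (0,0) is terminal -1 (X); from (1,2) depth 8
for X: play +1, pass -1

zugzwang((1,2), X) = False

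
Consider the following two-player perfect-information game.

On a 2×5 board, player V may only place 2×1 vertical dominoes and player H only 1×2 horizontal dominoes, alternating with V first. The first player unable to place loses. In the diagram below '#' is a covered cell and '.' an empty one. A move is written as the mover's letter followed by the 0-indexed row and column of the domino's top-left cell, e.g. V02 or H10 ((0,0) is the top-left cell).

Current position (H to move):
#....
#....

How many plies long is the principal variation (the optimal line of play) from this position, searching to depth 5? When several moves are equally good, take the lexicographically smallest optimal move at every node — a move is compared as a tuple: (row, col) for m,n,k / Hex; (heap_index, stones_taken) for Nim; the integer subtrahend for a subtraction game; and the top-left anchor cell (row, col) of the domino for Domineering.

PV length from [#..../#....]: 3 plies

[#..../#....] H move#1: H01:-1/###../#...., H02:+1/#.##./#....*, H03:-1/#..##/#...., H11:-1/#..../###.., H12:+1/#..../#.##., H13:-1/#..../#..##
[#.##./#....] V move#2: V01:-1/####./##...*, V04:-1/#.###/#...#
[####./##...] H move#3: H12:-1/####./####., H13:+1/####./##.##*
[####./##.##] end (terminal -1, V#4); searched #..../#.... to 5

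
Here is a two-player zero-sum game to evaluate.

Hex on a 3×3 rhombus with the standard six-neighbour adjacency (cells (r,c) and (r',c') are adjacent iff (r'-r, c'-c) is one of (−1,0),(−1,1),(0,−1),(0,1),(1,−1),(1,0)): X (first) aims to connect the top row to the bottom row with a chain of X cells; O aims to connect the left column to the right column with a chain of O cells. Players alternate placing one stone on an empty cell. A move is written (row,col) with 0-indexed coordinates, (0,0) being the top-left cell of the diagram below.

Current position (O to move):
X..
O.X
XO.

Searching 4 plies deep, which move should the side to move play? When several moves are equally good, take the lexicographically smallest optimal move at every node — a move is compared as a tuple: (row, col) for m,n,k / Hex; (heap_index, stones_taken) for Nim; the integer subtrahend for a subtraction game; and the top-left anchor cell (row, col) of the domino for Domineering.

p1 O@[X../O.X/XO.]: (0,1)[XO./O.X/XO.]-1 (0,2)[X.O/O.X/XO.]+1* (1,1)[X../OOX/XO.]+1 (2,2)[X../O.X/XOO]-1
p2 X@[X.O/O.X/XO.]: (0,1)[XXO/O.X/XO.]-1* (1,1)[X.O/OXX/XO.]-1 (2,2)[X.O/O.X/XOX]-1
p3 O@[XXO/O.X/XO.]: (1,1)[XXO/OOX/XO.]+1* (2,2)[XXO/O.X/XOO]-1
p4 X@[XXO/OOX/XO.] terminal -1; root [X../O.X/XO.] d4

O's best at [X../O.X/XO.]: (0,2)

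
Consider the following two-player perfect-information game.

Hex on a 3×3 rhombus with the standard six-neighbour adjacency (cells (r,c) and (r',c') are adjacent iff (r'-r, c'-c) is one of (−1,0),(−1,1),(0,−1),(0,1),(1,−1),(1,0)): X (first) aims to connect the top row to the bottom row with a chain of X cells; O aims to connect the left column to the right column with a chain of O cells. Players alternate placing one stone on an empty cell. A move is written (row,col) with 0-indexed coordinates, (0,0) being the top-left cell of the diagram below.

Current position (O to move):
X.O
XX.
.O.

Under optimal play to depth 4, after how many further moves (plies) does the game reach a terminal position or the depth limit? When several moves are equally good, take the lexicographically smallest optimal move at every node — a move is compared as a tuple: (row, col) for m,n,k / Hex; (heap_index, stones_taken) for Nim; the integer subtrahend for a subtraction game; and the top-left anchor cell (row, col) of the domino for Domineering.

[X.O/XX./.O.] O move#1: (0,1):-1/XOO/XX./.O., (1,2):-1/X.O/XXO/.O., (2,0):+1/X.O/XX./OO.*, (2,2):-1/X.O/XX./.OO
[X.O/XX./OO.] X move#2: (0,1):-1/XXO/XX./OO.*, (1,2):-1/X.O/XXX/OO., (2,2):-1/X.O/XX./OOX
[XXO/XX./OO.] O move#3: (1,2):+1/XXO/XXO/OO.*, (2,2):+1/XXO/XX./OOO
[XXO/XXO/OO.] end (terminal -1, X#4); searched X.O/XX./.O. to 4

PV length from [X.O/XX./.O.]: 3 plies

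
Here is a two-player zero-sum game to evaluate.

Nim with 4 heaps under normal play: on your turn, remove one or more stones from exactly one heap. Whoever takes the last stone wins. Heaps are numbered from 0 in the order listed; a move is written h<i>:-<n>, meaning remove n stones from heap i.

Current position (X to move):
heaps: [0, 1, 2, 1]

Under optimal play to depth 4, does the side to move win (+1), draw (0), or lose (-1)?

p1 X@[(0,1,2,1)]: h1:-1[(0,0,2,1)]-1 h2:-1[(0,1,1,1)]-1 h2:-2[(0,1,0,1)]+1* h3:-1[(0,1,2,0)]-1
p2 O@[(0,1,0,1)]: h1:-1[(0,0,0,1)]-1* h3:-1[(0,1,0,0)]-1
p3 X@[(0,0,0,1)]: h3:-1[(0,0,0,0)]+1*
p4 O@[(0,0,0,0)] terminal -1; root [(0,1,2,1)] d4

value((0,1,2,1), X) = +1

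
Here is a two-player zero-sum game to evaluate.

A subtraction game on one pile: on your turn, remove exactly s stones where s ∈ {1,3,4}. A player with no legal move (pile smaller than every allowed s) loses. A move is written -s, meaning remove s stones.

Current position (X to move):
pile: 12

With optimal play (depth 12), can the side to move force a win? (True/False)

X winning at [12]: True

p1 X@[12]: -1[11]-1 -3[9]+1* -4[8]-1
p2 O@[9]: -1[8]-1* -3[6]-1 -4[5]-1
p3 X@[8]: -1[7]+1* -3[5]-1 -4[4]-1
p4 O@[7]: -1[6]-1* -3[4]-1 -4[3]-1
p5 X@[6]: -1[5]-1 -3[3]-1 -4[2]+1*
p6 O@[2]: -1[1]-1*
p7 X@[1]: -1[0]+1*
p8 O@[0] terminal -1; root [12] d12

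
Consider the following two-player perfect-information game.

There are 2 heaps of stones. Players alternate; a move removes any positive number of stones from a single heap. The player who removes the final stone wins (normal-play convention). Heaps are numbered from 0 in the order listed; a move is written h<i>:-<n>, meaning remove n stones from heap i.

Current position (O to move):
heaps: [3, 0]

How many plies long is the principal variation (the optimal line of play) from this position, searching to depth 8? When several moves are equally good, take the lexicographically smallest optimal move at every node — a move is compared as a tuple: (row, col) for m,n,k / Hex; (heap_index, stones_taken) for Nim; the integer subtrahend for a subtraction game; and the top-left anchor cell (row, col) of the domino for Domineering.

PV length from [(3,0)]: 1 ply

[(3,0)] O move#1: h0:-1:-1/(2,0), h0:-2:-1/(1,0), h0:-3:+1/(0,0)*
[(0,0)] end (terminal -1, X#2); searched (3,0) to 8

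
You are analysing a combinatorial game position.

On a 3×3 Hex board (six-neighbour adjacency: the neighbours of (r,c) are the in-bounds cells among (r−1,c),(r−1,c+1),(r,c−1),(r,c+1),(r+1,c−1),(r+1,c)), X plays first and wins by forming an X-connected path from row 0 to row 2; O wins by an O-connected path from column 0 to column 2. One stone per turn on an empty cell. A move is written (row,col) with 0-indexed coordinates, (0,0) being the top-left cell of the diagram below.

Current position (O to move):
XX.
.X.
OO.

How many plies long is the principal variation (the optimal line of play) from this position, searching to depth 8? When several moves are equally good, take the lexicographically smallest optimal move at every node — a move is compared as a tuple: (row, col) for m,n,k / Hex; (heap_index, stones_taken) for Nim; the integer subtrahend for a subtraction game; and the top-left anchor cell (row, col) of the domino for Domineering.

PV length from [XX./.X./OO.]: 3 plies

ply 1, O at XX./.X./OO. | (0,2)=+1→XXO/.X./OO.*; (1,0)=+1→XX./OX./OO.; (1,2)=+1→XX./.XO/OO.; (2,2)=+1→XX./.X./OOO
ply 2, X at XXO/.X./OO. | (1,0)=-1→XXO/XX./OO.*; (1,2)=-1→XXO/.XX/OO.; (2,2)=-1→XXO/.X./OOX
ply 3, O at XXO/XX./OO. | (1,2)=+1→XXO/XXO/OO.*; (2,2)=+1→XXO/XX./OOO
ply 4: XXO/XXO/OO. is terminal -1 (X); from XX./.X./OO. depth 8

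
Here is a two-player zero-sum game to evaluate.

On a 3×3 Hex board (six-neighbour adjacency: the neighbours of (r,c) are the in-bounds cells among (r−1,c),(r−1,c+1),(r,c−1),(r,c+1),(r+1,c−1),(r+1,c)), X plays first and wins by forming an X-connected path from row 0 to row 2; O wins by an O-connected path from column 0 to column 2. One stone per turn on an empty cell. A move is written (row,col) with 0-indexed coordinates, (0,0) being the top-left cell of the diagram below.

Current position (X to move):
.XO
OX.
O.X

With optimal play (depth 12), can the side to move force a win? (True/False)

X winning at [.XO/OX./O.X]: True

ply 1, X at .XO/OX./O.X | (0,0)=+1→XXO/OX./O.X*; (1,2)=+1→.XO/OXX/O.X; (2,1)=+1→.XO/OX./OXX
ply 2, O at XXO/OX./O.X | (1,2)=-1→XXO/OXO/O.X*; (2,1)=-1→XXO/OX./OOX
ply 3, X at XXO/OXO/O.X | (2,1)=+1→XXO/OXO/OXX*
ply 4: XXO/OXO/OXX is terminal -1 (O); from .XO/OX./O.X depth 12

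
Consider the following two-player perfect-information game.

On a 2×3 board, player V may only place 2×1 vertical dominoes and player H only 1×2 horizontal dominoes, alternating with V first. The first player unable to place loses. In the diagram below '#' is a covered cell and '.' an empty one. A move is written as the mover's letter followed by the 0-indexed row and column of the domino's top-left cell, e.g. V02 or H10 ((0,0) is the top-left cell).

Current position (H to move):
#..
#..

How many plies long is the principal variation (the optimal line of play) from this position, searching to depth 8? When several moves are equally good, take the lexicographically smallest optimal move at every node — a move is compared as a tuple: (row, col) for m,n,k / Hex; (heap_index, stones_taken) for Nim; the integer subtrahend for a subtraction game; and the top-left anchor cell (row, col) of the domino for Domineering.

PV length from [#../#..]: 1 ply

p1 H@[#../#..]: H01[###/#..]+1* H11[#../###]+1
p2 V@[###/#..] terminal -1; root [#../#..] d8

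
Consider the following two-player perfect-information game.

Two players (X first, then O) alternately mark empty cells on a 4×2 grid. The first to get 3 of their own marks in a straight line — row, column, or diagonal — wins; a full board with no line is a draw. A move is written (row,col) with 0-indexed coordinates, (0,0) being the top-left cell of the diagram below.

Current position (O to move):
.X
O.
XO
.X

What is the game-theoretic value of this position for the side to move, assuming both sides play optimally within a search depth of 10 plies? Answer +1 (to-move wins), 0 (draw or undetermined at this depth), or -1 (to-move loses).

value(.X/O./XO/.X, O) = 0

[.X/O./XO/.X] O move#1: (0,0):+0/OX/O./XO/.X*, (1,1):+0/.X/OO/XO/.X, (3,0):+0/.X/O./XO/OX
[OX/O./XO/.X] X move#2: (1,1):+0/OX/OX/XO/.X*, (3,0):+0/OX/O./XO/XX
[OX/OX/XO/.X] O move#3: (3,0):+0/OX/OX/XO/OX*
[OX/OX/XO/OX] end (terminal +0, X#4); searched .X/O./XO/.X to 10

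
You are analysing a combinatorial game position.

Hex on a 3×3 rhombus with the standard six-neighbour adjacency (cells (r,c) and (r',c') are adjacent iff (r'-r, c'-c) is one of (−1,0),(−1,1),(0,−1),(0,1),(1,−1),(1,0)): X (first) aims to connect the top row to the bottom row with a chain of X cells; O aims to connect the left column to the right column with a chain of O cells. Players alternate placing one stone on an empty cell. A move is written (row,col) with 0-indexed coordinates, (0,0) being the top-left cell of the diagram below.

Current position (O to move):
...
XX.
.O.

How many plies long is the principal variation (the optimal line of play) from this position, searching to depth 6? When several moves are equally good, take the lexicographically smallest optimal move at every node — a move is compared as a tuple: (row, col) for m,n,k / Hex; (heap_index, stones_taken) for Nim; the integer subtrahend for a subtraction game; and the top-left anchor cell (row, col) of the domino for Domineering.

PV length from [.../XX./.O.]: 5 plies

ply 1, O at .../XX./.O. | (0,0)=-1→O../XX./.O.; (0,1)=-1→.O./XX./.O.; (0,2)=-1→..O/XX./.O.; (1,2)=-1→.../XXO/.O.; (2,0)=+1→.../XX./OO.*; (2,2)=-1→.../XX./.OO
ply 2, X at .../XX./OO. | (0,0)=-1→X../XX./OO.*; (0,1)=-1→.X./XX./OO.; (0,2)=-1→..X/XX./OO.; (1,2)=-1→.../XXX/OO.; (2,2)=-1→.../XX./OOX
ply 3, O at X../XX./OO. | (0,1)=+1→XO./XX./OO.*; (0,2)=+1→X.O/XX./OO.; (1,2)=+1→X../XXO/OO.; (2,2)=+1→X../XX./OOO
ply 4, X at XO./XX./OO. | (0,2)=-1→XOX/XX./OO.*; (1,2)=-1→XO./XXX/OO.; (2,2)=-1→XO./XX./OOX
ply 5, O at XOX/XX./OO. | (1,2)=+1→XOX/XXO/OO.*; (2,2)=+1→XOX/XX./OOO
ply 6: XOX/XXO/OO. is terminal -1 (X); from .../XX./.O. depth 6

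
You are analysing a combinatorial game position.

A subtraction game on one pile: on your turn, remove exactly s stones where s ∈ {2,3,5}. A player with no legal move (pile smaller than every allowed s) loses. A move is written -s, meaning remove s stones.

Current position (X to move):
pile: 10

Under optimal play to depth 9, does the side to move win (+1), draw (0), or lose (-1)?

value(10, X) = +1

[10] X move#1: -2:+1/8*, -3:+1/7, -5:-1/5
[8] O move#2: -2:-1/6*, -3:-1/5, -5:-1/3
[6] X move#3: -2:-1/4, -3:-1/3, -5:+1/1*
[1] end (terminal -1, O#4); searched 10 to 9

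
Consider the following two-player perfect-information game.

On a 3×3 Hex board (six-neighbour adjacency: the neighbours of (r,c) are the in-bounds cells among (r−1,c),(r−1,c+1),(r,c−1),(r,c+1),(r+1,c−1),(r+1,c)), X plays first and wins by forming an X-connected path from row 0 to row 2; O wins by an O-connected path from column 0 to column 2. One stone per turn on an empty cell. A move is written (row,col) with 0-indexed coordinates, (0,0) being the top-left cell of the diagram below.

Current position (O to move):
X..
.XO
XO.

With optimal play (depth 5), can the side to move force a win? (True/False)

[X../.XO/XO.] O move#1: (0,1):-1/XO./.XO/XO.*, (0,2):-1/X.O/.XO/XO., (1,0):-1/X../OXO/XO., (2,2):-1/X../.XO/XOO
[XO./.XO/XO.] X move#2: (0,2):+1/XOX/.XO/XO.*, (1,0):+1/XO./XXO/XO., (2,2):+1/XO./.XO/XOX
[XOX/.XO/XO.] end (terminal -1, O#3); searched X../.XO/XO. to 5

O winning at [X../.XO/XO.]: False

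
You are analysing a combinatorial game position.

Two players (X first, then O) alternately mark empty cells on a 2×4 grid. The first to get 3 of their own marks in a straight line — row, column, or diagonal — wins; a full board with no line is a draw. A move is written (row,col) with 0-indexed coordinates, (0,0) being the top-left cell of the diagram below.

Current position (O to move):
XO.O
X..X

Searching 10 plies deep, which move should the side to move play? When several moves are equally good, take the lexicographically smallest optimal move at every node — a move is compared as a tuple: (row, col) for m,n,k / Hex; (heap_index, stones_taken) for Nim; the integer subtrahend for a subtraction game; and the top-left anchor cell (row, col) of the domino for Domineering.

O's best at [XO.O/X..X]: (0,2)

ply 1, O at XO.O/X..X | (0,2)=+1→XOOO/X..X*; (1,1)=+0→XO.O/XO.X; (1,2)=+0→XO.O/X.OX
ply 2: XOOO/X..X is terminal -1 (X); from XO.O/X..X depth 10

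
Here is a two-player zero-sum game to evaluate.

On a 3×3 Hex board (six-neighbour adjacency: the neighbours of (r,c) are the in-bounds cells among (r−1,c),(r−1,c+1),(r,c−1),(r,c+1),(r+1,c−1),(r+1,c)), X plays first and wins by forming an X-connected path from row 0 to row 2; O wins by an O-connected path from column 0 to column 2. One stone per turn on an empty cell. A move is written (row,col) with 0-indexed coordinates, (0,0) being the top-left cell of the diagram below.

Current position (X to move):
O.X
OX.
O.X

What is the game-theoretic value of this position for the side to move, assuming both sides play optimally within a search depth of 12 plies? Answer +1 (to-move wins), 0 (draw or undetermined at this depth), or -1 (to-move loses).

value(O.X/OX./O.X, X) = +1

[O.X/OX./O.X] X move#1: (0,1):+1/OXX/OX./O.X*, (1,2):+1/O.X/OXX/O.X, (2,1):+1/O.X/OX./OXX
[OXX/OX./O.X] O move#2: (1,2):-1/OXX/OXO/O.X*, (2,1):-1/OXX/OX./OOX
[OXX/OXO/O.X] X move#3: (2,1):+1/OXX/OXO/OXX*
[OXX/OXO/OXX] end (terminal -1, O#4); searched O.X/OX./O.X to 12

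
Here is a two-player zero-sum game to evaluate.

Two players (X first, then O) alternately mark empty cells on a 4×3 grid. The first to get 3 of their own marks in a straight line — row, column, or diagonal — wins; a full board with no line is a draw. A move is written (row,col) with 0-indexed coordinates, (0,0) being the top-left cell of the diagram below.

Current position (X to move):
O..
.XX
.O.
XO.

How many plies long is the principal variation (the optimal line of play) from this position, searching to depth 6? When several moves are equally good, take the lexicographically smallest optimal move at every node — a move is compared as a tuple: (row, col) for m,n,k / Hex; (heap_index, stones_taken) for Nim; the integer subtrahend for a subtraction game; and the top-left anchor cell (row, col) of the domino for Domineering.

ply 1, X at O../.XX/.O./XO. | (0,1)=-1→OX./.XX/.O./XO.; (0,2)=+1→O.X/.XX/.O./XO.*; (1,0)=+1→O../XXX/.O./XO.; (2,0)=+1→O../.XX/XO./XO.; (2,2)=+1→O../.XX/.OX/XO.; (3,2)=+1→O../.XX/.O./XOX
ply 2, O at O.X/.XX/.O./XO. | (0,1)=-1→OOX/.XX/.O./XO.*; (1,0)=-1→O.X/OXX/.O./XO.; (2,0)=-1→O.X/.XX/OO./XO.; (2,2)=-1→O.X/.XX/.OO/XO.; (3,2)=-1→O.X/.XX/.O./XOO
ply 3, X at OOX/.XX/.O./XO. | (1,0)=+1→OOX/XXX/.O./XO.*; (2,0)=+1→OOX/.XX/XO./XO.; (2,2)=+1→OOX/.XX/.OX/XO.; (3,2)=+1→OOX/.XX/.O./XOX
ply 4: OOX/XXX/.O./XO. is terminal -1 (O); from O../.XX/.O./XO. depth 6

PV length from [O../.XX/.O./XO.]: 3 plies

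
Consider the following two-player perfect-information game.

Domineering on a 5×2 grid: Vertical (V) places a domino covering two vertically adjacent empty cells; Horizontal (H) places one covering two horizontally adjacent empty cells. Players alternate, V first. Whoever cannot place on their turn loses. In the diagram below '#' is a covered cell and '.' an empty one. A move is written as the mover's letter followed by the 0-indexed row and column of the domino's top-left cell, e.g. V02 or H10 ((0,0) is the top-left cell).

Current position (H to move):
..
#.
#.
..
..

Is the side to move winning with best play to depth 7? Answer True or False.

p1 H@[../#./#./../..]: H00[##/#./#./../..]-1 H30[../#./#./##/..]+1* H40[../#./#./../##]+1
p2 V@[../#./#./##/..]: V01[.#/##/#./##/..]-1* V11[../##/##/##/..]-1
p3 H@[.#/##/#./##/..]: H40[.#/##/#./##/##]+1*
p4 V@[.#/##/#./##/##] terminal -1; root [../#./#./../..] d7

H winning at [../#./#./../..]: True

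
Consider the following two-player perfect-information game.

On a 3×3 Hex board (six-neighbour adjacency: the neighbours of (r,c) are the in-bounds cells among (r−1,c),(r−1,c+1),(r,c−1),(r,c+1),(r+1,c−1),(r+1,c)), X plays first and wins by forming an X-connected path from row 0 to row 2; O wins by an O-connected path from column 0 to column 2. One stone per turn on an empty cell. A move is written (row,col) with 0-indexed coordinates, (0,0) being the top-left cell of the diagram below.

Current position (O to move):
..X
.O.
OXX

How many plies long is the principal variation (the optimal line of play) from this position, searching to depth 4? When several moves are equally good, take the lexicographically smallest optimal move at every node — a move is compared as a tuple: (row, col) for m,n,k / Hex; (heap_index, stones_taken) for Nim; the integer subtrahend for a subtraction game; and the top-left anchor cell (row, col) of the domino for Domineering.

ply 1, O at ..X/.O./OXX | (0,0)=-1→O.X/.O./OXX; (0,1)=-1→.OX/.O./OXX; (1,0)=-1→..X/OO./OXX; (1,2)=+1→..X/.OO/OXX*
ply 2: ..X/.OO/OXX is terminal -1 (X); from ..X/.O./OXX depth 4

PV length from [..X/.O./OXX]: 1 ply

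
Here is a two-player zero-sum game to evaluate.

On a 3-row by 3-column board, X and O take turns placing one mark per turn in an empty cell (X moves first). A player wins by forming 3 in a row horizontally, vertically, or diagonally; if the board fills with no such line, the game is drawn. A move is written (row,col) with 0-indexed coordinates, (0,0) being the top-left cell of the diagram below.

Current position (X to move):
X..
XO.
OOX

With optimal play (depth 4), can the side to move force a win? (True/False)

X winning at [X../XO./OOX]: False

ply 1, X at X../XO./OOX | (0,1)=-1→XX./XO./OOX*; (0,2)=-1→X.X/XO./OOX; (1,2)=-1→X../XOX/OOX
ply 2, O at XX./XO./OOX | (0,2)=+1→XXO/XO./OOX*; (1,2)=-1→XX./XOO/OOX
ply 3: XXO/XO./OOX is terminal -1 (X); from X../XO./OOX depth 4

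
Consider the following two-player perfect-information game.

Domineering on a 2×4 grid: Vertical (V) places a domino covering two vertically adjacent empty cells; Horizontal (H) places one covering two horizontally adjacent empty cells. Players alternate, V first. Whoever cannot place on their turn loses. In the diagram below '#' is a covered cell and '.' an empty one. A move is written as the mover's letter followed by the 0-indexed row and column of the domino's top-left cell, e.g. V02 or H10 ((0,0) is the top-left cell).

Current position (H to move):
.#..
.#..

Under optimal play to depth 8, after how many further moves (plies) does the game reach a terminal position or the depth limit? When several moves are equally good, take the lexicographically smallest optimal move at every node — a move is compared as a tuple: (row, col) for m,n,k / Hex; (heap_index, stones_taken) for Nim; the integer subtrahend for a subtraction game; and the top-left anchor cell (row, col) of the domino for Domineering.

PV length from [.#../.#..]: 3 plies

p1 H@[.#../.#..]: H02[.###/.#..]+1* H12[.#../.###]+1
p2 V@[.###/.#..]: V00[####/##..]-1*
p3 H@[####/##..]: H12[####/####]+1*
p4 V@[####/####] terminal -1; root [.#../.#..] d8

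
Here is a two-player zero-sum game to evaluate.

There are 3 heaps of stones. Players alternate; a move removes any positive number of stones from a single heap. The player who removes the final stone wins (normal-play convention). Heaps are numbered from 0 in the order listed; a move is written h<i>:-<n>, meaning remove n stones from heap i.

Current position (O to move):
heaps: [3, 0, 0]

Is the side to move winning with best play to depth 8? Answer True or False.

p1 O@[(3,0,0)]: h0:-1[(2,0,0)]-1 h0:-2[(1,0,0)]-1 h0:-3[(0,0,0)]+1*
p2 X@[(0,0,0)] terminal -1; root [(3,0,0)] d8

O winning at [(3,0,0)]: True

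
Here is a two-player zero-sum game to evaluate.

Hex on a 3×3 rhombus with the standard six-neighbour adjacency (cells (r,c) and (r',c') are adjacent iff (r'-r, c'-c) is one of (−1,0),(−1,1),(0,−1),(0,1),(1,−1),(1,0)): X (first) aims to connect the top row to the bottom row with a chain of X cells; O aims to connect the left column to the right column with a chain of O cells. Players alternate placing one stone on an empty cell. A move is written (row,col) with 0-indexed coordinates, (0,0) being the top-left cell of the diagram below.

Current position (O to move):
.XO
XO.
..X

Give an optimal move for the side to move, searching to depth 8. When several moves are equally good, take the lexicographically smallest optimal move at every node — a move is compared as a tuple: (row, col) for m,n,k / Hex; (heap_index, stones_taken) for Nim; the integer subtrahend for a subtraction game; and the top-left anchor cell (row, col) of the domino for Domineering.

p1 O@[.XO/XO./..X]: (0,0)[OXO/XO./..X]-1 (1,2)[.XO/XOO/..X]-1 (2,0)[.XO/XO./O.X]+1* (2,1)[.XO/XO./.OX]-1
p2 X@[.XO/XO./O.X] terminal -1; root [.XO/XO./..X] d8

O's best at [.XO/XO./..X]: (2,0)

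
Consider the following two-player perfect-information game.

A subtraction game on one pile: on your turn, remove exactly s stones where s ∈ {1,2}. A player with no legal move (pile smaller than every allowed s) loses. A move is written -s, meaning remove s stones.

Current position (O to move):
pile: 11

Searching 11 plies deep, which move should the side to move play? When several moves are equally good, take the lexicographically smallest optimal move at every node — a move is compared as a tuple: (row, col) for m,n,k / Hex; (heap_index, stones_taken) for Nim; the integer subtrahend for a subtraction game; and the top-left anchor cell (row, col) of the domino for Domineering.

p1 O@[11]: -1[10]-1 -2[9]+1*
p2 X@[9]: -1[8]-1* -2[7]-1
p3 O@[8]: -1[7]-1 -2[6]+1*
p4 X@[6]: -1[5]-1* -2[4]-1
p5 O@[5]: -1[4]-1 -2[3]+1*
p6 X@[3]: -1[2]-1* -2[1]-1
p7 O@[2]: -1[1]-1 -2[0]+1*
p8 X@[0] terminal -1; root [11] d11

O's best at [11]: -2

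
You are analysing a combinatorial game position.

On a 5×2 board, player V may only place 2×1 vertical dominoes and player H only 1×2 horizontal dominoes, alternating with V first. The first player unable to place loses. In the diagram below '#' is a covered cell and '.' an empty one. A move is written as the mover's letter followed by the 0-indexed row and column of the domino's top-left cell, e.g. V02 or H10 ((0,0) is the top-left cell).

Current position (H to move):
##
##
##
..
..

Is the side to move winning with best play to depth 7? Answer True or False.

H winning at [##/##/##/../..]: True

[##/##/##/../..] H move#1: H30:+1/##/##/##/##/..*, H40:+1/##/##/##/../##
[##/##/##/##/..] end (terminal -1, V#2); searched ##/##/##/../.. to 7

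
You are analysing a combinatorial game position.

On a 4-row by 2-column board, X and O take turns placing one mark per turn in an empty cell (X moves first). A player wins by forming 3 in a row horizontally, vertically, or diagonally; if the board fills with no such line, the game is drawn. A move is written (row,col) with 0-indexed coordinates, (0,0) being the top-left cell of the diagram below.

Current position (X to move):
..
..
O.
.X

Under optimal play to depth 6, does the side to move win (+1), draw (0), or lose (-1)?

p1 X@[../../O./.X]: (0,0)[X./../O./.X]+0* (0,1)[.X/../O./.X]-1 (1,0)[../X./O./.X]+0 (1,1)[../.X/O./.X]+0 (2,1)[../../OX/.X]+0 (3,0)[../../O./XX]+0
p2 O@[X./../O./.X]: (0,1)[XO/../O./.X]+0* (1,0)[X./O./O./.X]+0 (1,1)[X./.O/O./.X]+0 (2,1)[X./../OO/.X]+0 (3,0)[X./../O./OX]+0
p3 X@[XO/../O./.X]: (1,0)[XO/X./O./.X]+0* (1,1)[XO/.X/O./.X]+0 (2,1)[XO/../OX/.X]+0 (3,0)[XO/../O./XX]+0
p4 O@[XO/X./O./.X]: (1,1)[XO/XO/O./.X]+0* (2,1)[XO/X./OO/.X]+0 (3,0)[XO/X./O./OX]+0
p5 X@[XO/XO/O./.X]: (2,1)[XO/XO/OX/.X]+0* (3,0)[XO/XO/O./XX]-1
p6 O@[XO/XO/OX/.X]: (3,0)[XO/XO/OX/OX]+0*
p7 X@[XO/XO/OX/OX] terminal +0; root [../../O./.X] d6

value(../../O./.X, X) = 0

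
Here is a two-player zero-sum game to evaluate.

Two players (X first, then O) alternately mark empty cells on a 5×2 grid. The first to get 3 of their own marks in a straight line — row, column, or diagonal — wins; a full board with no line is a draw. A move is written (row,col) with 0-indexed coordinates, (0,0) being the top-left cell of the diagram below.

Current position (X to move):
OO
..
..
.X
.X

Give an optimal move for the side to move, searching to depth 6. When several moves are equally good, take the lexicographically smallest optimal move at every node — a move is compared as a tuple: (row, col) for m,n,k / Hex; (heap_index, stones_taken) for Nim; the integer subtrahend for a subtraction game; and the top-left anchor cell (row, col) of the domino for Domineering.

ply 1, X at OO/../../.X/.X | (1,0)=+0→OO/X./../.X/.X; (1,1)=+0→OO/.X/../.X/.X; (2,0)=+0→OO/../X./.X/.X; (2,1)=+1→OO/../.X/.X/.X*; (3,0)=+0→OO/../../XX/.X; (4,0)=+0→OO/../../.X/XX
ply 2: OO/../.X/.X/.X is terminal -1 (O); from OO/../../.X/.X depth 6

X's best at [OO/../../.X/.X]: (2,1)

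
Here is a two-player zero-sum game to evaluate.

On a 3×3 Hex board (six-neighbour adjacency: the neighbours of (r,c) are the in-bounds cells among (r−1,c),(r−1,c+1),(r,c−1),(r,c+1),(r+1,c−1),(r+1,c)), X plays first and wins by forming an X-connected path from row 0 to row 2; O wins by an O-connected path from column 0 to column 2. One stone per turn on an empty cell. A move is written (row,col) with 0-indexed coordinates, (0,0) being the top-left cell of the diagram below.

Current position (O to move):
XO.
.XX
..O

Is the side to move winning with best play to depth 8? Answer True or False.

O winning at [XO./.XX/..O]: False

ply 1, O at XO./.XX/..O | (0,2)=-1→XOO/.XX/..O*; (1,0)=-1→XO./OXX/..O; (2,0)=-1→XO./.XX/O.O; (2,1)=-1→XO./.XX/.OO
ply 2, X at XOO/.XX/..O | (1,0)=+1→XOO/XXX/..O*; (2,0)=-1→XOO/.XX/X.O; (2,1)=-1→XOO/.XX/.XO
ply 3, O at XOO/XXX/..O | (2,0)=-1→XOO/XXX/O.O*; (2,1)=-1→XOO/XXX/.OO
ply 4, X at XOO/XXX/O.O | (2,1)=+1→XOO/XXX/OXO*
ply 5: XOO/XXX/OXO is terminal -1 (O); from XO./.XX/..O depth 8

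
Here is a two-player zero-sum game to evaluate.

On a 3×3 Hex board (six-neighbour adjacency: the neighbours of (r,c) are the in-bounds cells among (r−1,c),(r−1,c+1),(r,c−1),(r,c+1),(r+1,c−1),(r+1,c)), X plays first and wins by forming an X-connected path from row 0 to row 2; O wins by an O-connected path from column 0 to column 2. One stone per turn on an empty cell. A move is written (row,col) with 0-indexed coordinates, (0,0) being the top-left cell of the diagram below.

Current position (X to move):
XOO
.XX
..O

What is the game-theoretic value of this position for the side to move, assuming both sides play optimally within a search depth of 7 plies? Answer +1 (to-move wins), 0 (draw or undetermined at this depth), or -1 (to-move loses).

[XOO/.XX/..O] X move#1: (1,0):+1/XOO/XXX/..O*, (2,0):-1/XOO/.XX/X.O, (2,1):-1/XOO/.XX/.XO
[XOO/XXX/..O] O move#2: (2,0):-1/XOO/XXX/O.O*, (2,1):-1/XOO/XXX/.OO
[XOO/XXX/O.O] X move#3: (2,1):+1/XOO/XXX/OXO*
[XOO/XXX/OXO] end (terminal -1, O#4); searched XOO/.XX/..O to 7

value(XOO/.XX/..O, X) = +1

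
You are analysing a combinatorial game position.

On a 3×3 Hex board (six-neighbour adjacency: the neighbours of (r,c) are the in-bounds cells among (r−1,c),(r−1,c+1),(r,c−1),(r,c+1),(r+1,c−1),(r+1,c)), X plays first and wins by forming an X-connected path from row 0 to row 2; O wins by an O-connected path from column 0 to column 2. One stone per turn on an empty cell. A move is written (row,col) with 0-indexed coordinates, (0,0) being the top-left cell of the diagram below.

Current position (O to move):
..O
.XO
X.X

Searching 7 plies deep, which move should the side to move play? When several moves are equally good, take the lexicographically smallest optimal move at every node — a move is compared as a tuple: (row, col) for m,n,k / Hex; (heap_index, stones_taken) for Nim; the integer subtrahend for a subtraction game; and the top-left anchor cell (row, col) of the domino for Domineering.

[..O/.XO/X.X] O move#1: (0,0):-1/O.O/.XO/X.X, (0,1):+1/.OO/.XO/X.X*, (1,0):-1/..O/OXO/X.X, (2,1):-1/..O/.XO/XOX
[.OO/.XO/X.X] X move#2: (0,0):-1/XOO/.XO/X.X*, (1,0):-1/.OO/XXO/X.X, (2,1):-1/.OO/.XO/XXX
[XOO/.XO/X.X] O move#3: (1,0):+1/XOO/OXO/X.X*, (2,1):-1/XOO/.XO/XOX
[XOO/OXO/X.X] end (terminal -1, X#4); searched ..O/.XO/X.X to 7

O's best at [..O/.XO/X.X]: (0,1)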